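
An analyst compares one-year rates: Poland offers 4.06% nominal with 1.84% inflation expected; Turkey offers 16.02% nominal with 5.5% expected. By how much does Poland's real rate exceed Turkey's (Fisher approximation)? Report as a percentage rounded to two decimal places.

-8.30%

Poland: 4.06% − 1.84% = 2.220%
Turkey: 16.02% − 5.5% = 10.520%
Differential = -8.300% → -8.30%.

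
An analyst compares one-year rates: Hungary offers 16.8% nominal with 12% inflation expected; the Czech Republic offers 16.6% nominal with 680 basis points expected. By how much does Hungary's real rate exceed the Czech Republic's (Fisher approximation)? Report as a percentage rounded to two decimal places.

-5.00%

Hungary: 16.8% − 12% = 4.800%
The Czech Republic: 16.6% − 6.8% = 9.800%
Differential = -5.000% → -5.00%.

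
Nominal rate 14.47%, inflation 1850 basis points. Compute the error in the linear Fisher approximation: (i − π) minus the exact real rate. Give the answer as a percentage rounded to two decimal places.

-0.63%

Approximate: r ≈ 14.470% − 18.500% = -4.0300%
Exact: (1 + 0.1447)/(1 + 0.1850) − 1 = -3.4008%
Error = -4.0300% − (-3.4008%) = -0.6292% → -0.63%.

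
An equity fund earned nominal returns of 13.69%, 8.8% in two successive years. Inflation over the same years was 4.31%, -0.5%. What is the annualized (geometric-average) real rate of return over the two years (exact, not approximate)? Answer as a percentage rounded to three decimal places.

9.169%

Nominal growth factor = 1.1369 × 1.0880 = 1.23694720
Price-level growth factor = 1.0431 × 0.9950 = 1.03788450
Real growth factor = 1.23694720 / 1.03788450 = 1.19179658
Annualized real rate = 1.19179658^(1/2) − 1 = 9.1694% → 9.169%.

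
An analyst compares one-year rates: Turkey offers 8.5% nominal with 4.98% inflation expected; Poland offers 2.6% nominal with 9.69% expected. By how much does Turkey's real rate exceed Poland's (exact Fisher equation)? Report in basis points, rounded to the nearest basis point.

Turkey: (1 + 0.0850)/(1 + 0.0498) − 1 = 3.3530%
Poland: (1 + 0.0260)/(1 + 0.0969) − 1 = -6.4637%
Differential = 3.3530% − (-6.4637%) = 9.8167% → 982 basis points.

982 basis points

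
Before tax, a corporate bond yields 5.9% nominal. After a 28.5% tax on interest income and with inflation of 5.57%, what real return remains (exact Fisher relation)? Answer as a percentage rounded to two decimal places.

After-tax nominal return = 5.9% × (1 − 0.285) = 4.2185%.
1 + r = 1.042185 / 1.05570 = 0.987198
After-tax real rate = 0.987198 − 1 → -1.28%.

-1.28%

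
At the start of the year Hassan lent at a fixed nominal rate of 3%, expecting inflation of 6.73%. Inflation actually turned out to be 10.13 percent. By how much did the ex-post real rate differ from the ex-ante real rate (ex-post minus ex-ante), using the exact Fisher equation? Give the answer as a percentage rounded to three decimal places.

-2.979%

Ex-ante: (1 + 0.0300)/(1 + 0.0673) − 1 = -3.4948%
Ex-post: (1 + 0.0300)/(1 + 0.1013) − 1 = -6.4742%
Difference (ex-post − ex-ante) = -2.9794% → -2.979%.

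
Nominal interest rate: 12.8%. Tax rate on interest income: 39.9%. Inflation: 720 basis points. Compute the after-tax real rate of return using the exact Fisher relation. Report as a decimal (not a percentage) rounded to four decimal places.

0.0046

After-tax nominal return = 12.8% × (1 − 0.399) = 7.6928%.
1 + r = 1.076928 / 1.07200 = 1.004597
After-tax real rate = 1.004597 − 1 → 0.0046.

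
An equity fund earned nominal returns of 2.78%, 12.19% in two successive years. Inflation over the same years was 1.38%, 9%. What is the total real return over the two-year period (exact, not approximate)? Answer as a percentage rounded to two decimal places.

4.35%

Compound the nominal returns: 1.0278 × 1.1219 = 1.153089.
Compound inflation: 1.0138 × 1.0900 = 1.105042.
Deflate: 1.153089 / 1.105042 = 1.043480.
Total real return = 1.043480 − 1 → 4.35%.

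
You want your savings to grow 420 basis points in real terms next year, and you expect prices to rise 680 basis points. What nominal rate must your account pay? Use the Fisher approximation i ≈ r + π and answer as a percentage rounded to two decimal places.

11.00%

i ≈ r + π = 4.2% + 6.8% = 11.00%.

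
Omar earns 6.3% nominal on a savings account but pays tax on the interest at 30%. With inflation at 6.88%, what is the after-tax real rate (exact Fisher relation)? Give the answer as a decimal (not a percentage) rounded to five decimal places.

-0.02311

After-tax nominal return = 6.3% × (1 − 0.3) = 4.4100%.
1 + r = 1.04410 / 1.06880 = 0.976890
After-tax real rate = 0.976890 − 1 → -0.02311.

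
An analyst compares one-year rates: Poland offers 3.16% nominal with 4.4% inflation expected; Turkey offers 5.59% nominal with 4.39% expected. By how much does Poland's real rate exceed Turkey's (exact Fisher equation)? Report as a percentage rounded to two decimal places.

-2.34%

Poland: (1 + 0.0316)/(1 + 0.0440) − 1 = -1.1877%
Turkey: (1 + 0.0559)/(1 + 0.0439) − 1 = 1.1495%
Differential = -1.1877% − 1.1495% = -2.3373% → -2.34%.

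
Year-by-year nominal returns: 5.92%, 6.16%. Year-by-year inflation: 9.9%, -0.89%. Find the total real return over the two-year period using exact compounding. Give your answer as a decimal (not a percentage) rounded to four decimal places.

0.0323

Compound the nominal returns: 1.0592 × 1.0616 = 1.124447.
Compound inflation: 1.0990 × 0.9911 = 1.089219.
Deflate: 1.124447 / 1.089219 = 1.032342.
Total real return = 1.032342 − 1 → 0.0323.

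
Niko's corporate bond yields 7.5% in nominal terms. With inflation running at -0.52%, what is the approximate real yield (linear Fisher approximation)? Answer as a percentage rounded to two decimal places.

8.02%

r ≈ i − π = 7.5% − (-0.52%) = 8.02%.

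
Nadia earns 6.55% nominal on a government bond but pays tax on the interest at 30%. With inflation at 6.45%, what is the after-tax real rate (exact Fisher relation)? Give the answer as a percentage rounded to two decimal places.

After-tax nominal return = 6.55% × (1 − 0.3) = 4.5850%.
1 + r = 1.04585 / 1.06450 = 0.982480
After-tax real rate = 0.982480 − 1 → -1.75%.

-1.75%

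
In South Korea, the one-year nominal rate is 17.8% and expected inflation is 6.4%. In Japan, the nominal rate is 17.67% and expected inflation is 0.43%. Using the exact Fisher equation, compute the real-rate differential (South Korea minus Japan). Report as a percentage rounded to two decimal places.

-6.45%

South Korea: (1 + 0.1780)/(1 + 0.0640) − 1 = 10.7143%
Japan: (1 + 0.1767)/(1 + 0.0043) − 1 = 17.1662%
Differential = 10.7143% − 17.1662% = -6.4519% → -6.45%.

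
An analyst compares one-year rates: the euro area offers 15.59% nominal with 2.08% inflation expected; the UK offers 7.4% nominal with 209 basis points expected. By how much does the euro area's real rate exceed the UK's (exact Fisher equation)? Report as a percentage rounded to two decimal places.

8.03%

The euro area: (1 + 0.1559)/(1 + 0.0208) − 1 = 13.2347%
The UK: (1 + 0.0740)/(1 + 0.0209) − 1 = 5.2013%
Differential = 13.2347% − 5.2013% = 8.0334% → 8.03%.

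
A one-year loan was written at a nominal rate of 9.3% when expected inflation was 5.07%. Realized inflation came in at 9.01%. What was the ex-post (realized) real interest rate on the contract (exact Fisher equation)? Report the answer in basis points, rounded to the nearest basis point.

Ex-post: (1 + 0.0930)/(1 + 0.0901) − 1 = 0.2660%
So the realized real rate is 27 basis points.

27 basis points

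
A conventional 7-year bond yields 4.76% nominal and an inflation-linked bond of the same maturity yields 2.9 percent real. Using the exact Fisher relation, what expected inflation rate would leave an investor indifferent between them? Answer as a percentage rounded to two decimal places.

(1 + π) = (1 + i)/(1 + r) = 1.04760 / 1.02900 = 1.018076
Break-even inflation = 1.018076 − 1 → 1.81%.

1.81%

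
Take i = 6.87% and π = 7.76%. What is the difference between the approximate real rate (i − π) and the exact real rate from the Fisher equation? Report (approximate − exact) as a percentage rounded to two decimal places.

-0.06%

Approximate: r ≈ 6.870% − 7.760% = -0.8900%
Exact: (1 + 0.0687)/(1 + 0.0776) − 1 = -0.8259%
Error = -0.8900% − (-0.8259%) = -0.0641% → -0.06%.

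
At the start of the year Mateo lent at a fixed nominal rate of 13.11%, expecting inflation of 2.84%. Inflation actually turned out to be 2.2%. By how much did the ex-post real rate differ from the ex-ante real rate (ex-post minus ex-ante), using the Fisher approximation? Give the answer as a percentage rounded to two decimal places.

Ex-ante: 13.11% − 2.84% = 10.270%
Ex-post: 13.11% − 2.2% = 10.910%
Difference (ex-post − ex-ante) = 0.6400% → 0.64%.

0.64%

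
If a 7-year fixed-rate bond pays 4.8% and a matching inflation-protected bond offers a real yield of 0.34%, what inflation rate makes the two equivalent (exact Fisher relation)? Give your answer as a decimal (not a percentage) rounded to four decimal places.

0.0444

(1 + π) = (1 + i)/(1 + r) = 1.04800 / 1.00340 = 1.044449
Break-even inflation = 1.044449 − 1 → 0.0444.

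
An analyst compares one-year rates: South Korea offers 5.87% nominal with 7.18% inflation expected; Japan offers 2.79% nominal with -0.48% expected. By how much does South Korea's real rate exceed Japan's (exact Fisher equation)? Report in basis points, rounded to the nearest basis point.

-451 basis points

South Korea: (1 + 0.0587)/(1 + 0.0718) − 1 = -1.2222%
Japan: (1 + 0.0279)/(1 − 0.0048) − 1 = 3.2858%
Differential = -1.2222% − 3.2858% = -4.5080% → -451 basis points.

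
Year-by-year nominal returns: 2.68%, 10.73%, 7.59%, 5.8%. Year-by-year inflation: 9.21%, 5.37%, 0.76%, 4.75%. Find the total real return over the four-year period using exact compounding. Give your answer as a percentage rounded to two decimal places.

Nominal growth factor = 1.0268 × 1.1073 × 1.0759 × 1.0580 = 1.294222
Price-level growth factor = 1.0921 × 1.0537 × 1.0076 × 1.0475 = 1.214567
Real growth factor = 1.294222 / 1.214567 = 1.065583
Total real return = 1.065583 − 1 → 6.56%.

6.56%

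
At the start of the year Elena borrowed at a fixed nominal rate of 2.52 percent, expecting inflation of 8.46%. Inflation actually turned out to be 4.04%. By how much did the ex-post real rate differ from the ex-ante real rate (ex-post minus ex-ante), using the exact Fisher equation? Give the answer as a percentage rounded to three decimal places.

Ex-ante: (1 + 0.0252)/(1 + 0.0846) − 1 = -5.4767%
Ex-post: (1 + 0.0252)/(1 + 0.0404) − 1 = -1.4610%
Difference (ex-post − ex-ante) = 4.0157% → 4.016%.

4.016%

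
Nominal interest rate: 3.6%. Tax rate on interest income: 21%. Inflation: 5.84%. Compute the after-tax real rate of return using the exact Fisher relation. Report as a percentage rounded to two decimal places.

After-tax nominal return = 3.6% × (1 − 0.21) = 2.8440%.
1 + r = 1.02844 / 1.05840 = 0.971693
After-tax real rate = 0.971693 − 1 → -2.83%.

-2.83%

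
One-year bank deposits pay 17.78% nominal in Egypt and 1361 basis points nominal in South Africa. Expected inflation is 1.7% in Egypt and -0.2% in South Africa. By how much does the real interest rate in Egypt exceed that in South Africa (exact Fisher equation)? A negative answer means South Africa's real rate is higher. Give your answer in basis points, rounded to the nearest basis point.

Egypt: (1 + 0.1778)/(1 + 0.0170) − 1 = 15.8112%
South Africa: (1 + 0.1361)/(1 − 0.0020) − 1 = 13.8377%
Differential = 15.8112% − 13.8377% = 1.9735% → 197 basis points.

197 basis points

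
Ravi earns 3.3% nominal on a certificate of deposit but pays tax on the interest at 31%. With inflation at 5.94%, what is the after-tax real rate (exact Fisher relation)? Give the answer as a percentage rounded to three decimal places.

After-tax nominal return = 3.3% × (1 − 0.31) = 2.2770%.
1 + r = 1.02277 / 1.05940 = 0.965424
After-tax real rate = 0.965424 − 1 → -3.458%.

-3.458%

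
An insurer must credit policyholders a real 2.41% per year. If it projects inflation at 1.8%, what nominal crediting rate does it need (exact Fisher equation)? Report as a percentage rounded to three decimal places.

(1 + i) = (1 + r)(1 + π) = 1.02410 × 1.01800 = 1.0425338
i = 1.0425338 − 1, so the required nominal rate is 4.253%.

4.253%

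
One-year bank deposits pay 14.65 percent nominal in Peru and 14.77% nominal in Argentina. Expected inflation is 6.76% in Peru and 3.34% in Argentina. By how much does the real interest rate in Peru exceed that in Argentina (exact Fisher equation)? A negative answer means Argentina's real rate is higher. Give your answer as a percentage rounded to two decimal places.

Peru: (1 + 0.1465)/(1 + 0.0676) − 1 = 7.3904%
Argentina: (1 + 0.1477)/(1 + 0.0334) − 1 = 11.0606%
Differential = 7.3904% − 11.0606% = -3.6702% → -3.67%.

-3.67%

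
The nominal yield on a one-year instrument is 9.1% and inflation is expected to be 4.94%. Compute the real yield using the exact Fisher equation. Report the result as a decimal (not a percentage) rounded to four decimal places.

By the Fisher identity, 1 + r = (1 + i)/(1 + π).
1 + r = 1.09100 / 1.04940 = 1.039642
r = 1.039642 − 1 = 3.9642%, i.e. 0.0396.

0.0396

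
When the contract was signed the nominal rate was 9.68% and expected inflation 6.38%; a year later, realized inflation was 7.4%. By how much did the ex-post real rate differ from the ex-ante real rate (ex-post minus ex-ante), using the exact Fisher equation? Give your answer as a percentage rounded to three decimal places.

Ex-ante: (1 + 0.0968)/(1 + 0.0638) − 1 = 3.1021%
Ex-post: (1 + 0.0968)/(1 + 0.0740) − 1 = 2.1229%
Difference (ex-post − ex-ante) = -0.9792% → -0.979%.

-0.979%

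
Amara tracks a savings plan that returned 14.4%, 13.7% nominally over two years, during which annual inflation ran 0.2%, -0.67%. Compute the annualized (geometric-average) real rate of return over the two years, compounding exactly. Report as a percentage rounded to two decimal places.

Nominal growth factor = 1.1440 × 1.1370 = 1.30072800
Price-level growth factor = 1.0020 × 0.9933 = 0.99528660
Real growth factor = 1.30072800 / 0.99528660 = 1.30688789
Annualized real rate = 1.30688789^(1/2) − 1 = 14.3192% → 14.32%.

14.32%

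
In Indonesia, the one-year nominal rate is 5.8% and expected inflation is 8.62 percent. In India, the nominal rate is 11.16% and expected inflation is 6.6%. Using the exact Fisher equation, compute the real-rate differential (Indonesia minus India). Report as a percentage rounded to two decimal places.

Indonesia: (1 + 0.0580)/(1 + 0.0862) − 1 = -2.5962%
India: (1 + 0.1116)/(1 + 0.0660) − 1 = 4.2777%
Differential = -2.5962% − 4.2777% = -6.8739% → -6.87%.

-6.87%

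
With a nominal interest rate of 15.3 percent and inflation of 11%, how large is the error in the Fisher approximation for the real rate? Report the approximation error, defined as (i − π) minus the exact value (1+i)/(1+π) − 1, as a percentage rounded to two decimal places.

Approximate: r ≈ 15.300% − 11.000% = 4.3000%
Exact: (1 + 0.1530)/(1 + 0.1100) − 1 = 3.8739%
Error = 4.3000% − 3.8739% = 0.4261% → 0.43%.

0.43%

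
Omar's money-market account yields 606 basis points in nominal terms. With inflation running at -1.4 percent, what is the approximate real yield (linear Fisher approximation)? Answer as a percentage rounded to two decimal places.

r ≈ i − π = 6.06% − (-1.4%) = 7.46%.

7.46%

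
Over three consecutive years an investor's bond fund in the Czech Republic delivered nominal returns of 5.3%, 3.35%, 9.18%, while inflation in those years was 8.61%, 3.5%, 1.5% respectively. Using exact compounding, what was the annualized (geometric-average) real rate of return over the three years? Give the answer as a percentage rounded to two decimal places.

1.36%

Nominal growth factor = 1.0530 × 1.0335 × 1.0918 = 1.18817919
Price-level growth factor = 1.0861 × 1.0350 × 1.0150 = 1.14097520
Real growth factor = 1.18817919 / 1.14097520 = 1.04137162
Annualized real rate = 1.04137162^(1/3) − 1 = 1.3605% → 1.36%.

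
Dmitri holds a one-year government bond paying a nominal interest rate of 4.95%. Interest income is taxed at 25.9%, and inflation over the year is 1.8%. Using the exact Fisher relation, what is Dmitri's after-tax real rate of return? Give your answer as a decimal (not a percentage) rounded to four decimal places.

0.0183

After-tax nominal return = 4.95% × (1 − 0.259) = 3.66795%.
1 + r = 1.0366795 / 1.01800 = 1.018349
After-tax real rate = 1.018349 − 1 → 0.0183.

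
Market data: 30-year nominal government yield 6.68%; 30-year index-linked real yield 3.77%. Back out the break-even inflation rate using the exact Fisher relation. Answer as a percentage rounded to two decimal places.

(1 + π) = (1 + i)/(1 + r) = 1.06680 / 1.03770 = 1.028043
Break-even inflation = 1.028043 − 1 → 2.80%.

2.80%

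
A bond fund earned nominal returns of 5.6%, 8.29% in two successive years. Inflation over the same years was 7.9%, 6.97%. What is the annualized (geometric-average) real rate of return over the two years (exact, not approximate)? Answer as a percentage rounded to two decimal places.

Nominal growth factor = 1.0560 × 1.0829 = 1.14354240
Price-level growth factor = 1.0790 × 1.0697 = 1.15420630
Real growth factor = 1.14354240 / 1.15420630 = 0.99076084
Annualized real rate = 0.99076084^(1/2) − 1 = -0.4630% → -0.46%.

-0.46%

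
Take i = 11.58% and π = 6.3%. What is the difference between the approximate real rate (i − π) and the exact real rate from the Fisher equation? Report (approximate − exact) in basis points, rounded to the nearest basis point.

31 basis points

Approximate: r ≈ 11.580% − 6.300% = 5.2800%
Exact: (1 + 0.1158)/(1 + 0.0630) − 1 = 4.9671%
Error = 5.2800% − 4.9671% = 0.3129% → 31 basis points.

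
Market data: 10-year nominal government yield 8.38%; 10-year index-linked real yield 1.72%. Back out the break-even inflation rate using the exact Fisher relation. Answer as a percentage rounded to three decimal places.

6.547%

(1 + π) = (1 + i)/(1 + r) = 1.08380 / 1.01720 = 1.065474
Break-even inflation = 1.065474 − 1 → 6.547%.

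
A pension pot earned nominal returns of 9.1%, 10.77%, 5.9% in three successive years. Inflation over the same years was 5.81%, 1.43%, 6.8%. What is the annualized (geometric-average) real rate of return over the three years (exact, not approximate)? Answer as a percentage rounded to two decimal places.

3.74%

Compound the nominal returns: 1.0910 × 1.1077 × 1.0590 = 1.27980224.
Compound inflation: 1.0581 × 1.0143 × 1.0680 = 1.14621053.
Deflate: 1.27980224 / 1.14621053 = 1.11655077.
Annualized real rate = 1.11655077^(1/3) − 1 = 3.7432% → 3.74%.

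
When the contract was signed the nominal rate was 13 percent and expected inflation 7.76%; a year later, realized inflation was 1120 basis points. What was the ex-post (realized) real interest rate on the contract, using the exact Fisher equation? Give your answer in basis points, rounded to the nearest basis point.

Ex-post: (1 + 0.1300)/(1 + 0.1120) − 1 = 1.6187%
So the realized real rate is 162 basis points.

162 basis points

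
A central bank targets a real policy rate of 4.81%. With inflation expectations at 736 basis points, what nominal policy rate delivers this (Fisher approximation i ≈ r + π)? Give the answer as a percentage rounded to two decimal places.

12.17%

i ≈ r + π = 4.81% + 7.36% = 12.17%.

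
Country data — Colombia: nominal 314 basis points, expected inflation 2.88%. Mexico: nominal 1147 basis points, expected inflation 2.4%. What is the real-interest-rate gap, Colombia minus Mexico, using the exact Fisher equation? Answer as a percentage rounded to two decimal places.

Colombia: (1 + 0.0314)/(1 + 0.0288) − 1 = 0.2527%
Mexico: (1 + 0.1147)/(1 + 0.0240) − 1 = 8.8574%
Differential = 0.2527% − 8.8574% = -8.6047% → -8.60%.

-8.60%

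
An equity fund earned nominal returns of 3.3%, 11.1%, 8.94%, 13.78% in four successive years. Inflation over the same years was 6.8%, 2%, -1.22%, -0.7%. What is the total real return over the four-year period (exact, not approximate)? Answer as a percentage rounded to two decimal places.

33.13%

Nominal growth factor = 1.0330 × 1.1110 × 1.0894 × 1.1378 = 1.422550
Price-level growth factor = 1.0680 × 1.0200 × 0.9878 × 0.9930 = 1.068537
Real growth factor = 1.422550 / 1.068537 = 1.331306
Total real return = 1.331306 − 1 → 33.13%.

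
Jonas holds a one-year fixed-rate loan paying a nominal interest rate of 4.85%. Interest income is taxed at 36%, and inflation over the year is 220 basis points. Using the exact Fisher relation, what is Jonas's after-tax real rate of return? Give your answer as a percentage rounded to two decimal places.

After-tax nominal return = 4.85% × (1 − 0.36) = 3.1040%.
1 + r = 1.03104 / 1.02200 = 1.008845
After-tax real rate = 1.008845 − 1 → 0.88%.

0.88%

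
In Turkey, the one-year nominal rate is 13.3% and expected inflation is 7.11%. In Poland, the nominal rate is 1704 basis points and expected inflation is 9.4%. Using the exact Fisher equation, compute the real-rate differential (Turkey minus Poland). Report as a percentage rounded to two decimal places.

Turkey: (1 + 0.1330)/(1 + 0.0711) − 1 = 5.7791%
Poland: (1 + 0.1704)/(1 + 0.0940) − 1 = 6.9835%
Differential = 5.7791% − 6.9835% = -1.2044% → -1.20%.

-1.20%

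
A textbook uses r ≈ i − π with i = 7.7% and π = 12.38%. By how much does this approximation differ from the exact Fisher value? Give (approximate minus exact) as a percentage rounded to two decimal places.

-0.52%

Approximate: r ≈ 7.700% − 12.380% = -4.6800%
Exact: (1 + 0.0770)/(1 + 0.1238) − 1 = -4.1644%
Error = -4.6800% − (-4.1644%) = -0.5156% → -0.52%.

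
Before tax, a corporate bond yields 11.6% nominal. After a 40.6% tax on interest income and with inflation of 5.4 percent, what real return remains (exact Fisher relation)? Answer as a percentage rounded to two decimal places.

After-tax nominal return = 11.6% × (1 − 0.406) = 6.8904%.
1 + r = 1.068904 / 1.05400 = 1.014140
After-tax real rate = 1.014140 − 1 → 1.41%.

1.41%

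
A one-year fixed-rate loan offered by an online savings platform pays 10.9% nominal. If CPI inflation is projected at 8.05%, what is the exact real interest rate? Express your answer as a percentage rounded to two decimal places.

2.64%

By the Fisher identity, 1 + r = (1 + i)/(1 + π).
1 + r = 1.10900 / 1.08050 = 1.026377
r = 1.026377 − 1 = 2.6377%, i.e. 2.64%.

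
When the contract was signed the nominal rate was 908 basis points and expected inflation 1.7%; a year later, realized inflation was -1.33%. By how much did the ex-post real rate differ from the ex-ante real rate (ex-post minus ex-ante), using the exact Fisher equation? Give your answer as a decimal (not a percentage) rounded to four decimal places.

Ex-ante: (1 + 0.0908)/(1 + 0.0170) − 1 = 7.2566%
Ex-post: (1 + 0.0908)/(1 − 0.0133) − 1 = 10.5503%
Difference (ex-post − ex-ante) = 3.2937% → 0.0329.

0.0329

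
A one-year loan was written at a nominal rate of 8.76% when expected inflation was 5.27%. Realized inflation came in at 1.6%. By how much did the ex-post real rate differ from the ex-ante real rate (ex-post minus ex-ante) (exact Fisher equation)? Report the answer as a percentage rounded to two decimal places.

3.73%

Ex-ante: (1 + 0.0876)/(1 + 0.0527) − 1 = 3.3153%
Ex-post: (1 + 0.0876)/(1 + 0.0160) − 1 = 7.0472%
Difference (ex-post − ex-ante) = 3.7320% → 3.73%.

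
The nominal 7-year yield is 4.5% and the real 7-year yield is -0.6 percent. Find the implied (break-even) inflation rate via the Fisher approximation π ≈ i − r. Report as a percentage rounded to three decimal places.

π ≈ i − r = 4.5% − (-0.6%) → 5.100%.

5.100%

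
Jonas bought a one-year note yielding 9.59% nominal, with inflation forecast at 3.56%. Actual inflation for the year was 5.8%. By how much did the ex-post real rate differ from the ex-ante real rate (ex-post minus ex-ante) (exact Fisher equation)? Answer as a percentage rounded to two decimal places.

Ex-ante: (1 + 0.0959)/(1 + 0.0356) − 1 = 5.8227%
Ex-post: (1 + 0.0959)/(1 + 0.0580) − 1 = 3.5822%
Difference (ex-post − ex-ante) = -2.2405% → -2.24%.

-2.24%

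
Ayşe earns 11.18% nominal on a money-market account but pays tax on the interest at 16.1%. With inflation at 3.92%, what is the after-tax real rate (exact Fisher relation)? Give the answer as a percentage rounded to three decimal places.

5.254%

After-tax nominal return = 11.18% × (1 − 0.161) = 9.38002%.
1 + r = 1.0938002 / 1.03920 = 1.052541
After-tax real rate = 1.052541 − 1 → 5.254%.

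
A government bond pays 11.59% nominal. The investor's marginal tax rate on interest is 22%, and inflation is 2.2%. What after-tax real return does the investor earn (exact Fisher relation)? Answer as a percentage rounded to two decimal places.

After-tax nominal return = 11.59% × (1 − 0.22) = 9.0402%.
1 + r = 1.090402 / 1.02200 = 1.066930
After-tax real rate = 1.066930 − 1 → 6.69%.

6.69%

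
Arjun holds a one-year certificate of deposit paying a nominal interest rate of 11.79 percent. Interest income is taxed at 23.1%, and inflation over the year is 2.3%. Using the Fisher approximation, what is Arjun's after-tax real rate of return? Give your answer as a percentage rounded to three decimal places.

After-tax nominal return = 11.79% × (1 − 0.231) = 9.06651%.
r ≈ 9.06651% − 2.3% → 6.767%.

6.767%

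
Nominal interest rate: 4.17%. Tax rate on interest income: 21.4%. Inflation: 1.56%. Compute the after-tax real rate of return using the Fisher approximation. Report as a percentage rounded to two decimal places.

1.72%

After-tax nominal return = 4.17% × (1 − 0.214) = 3.27762%.
r ≈ 3.27762% − 1.56% → 1.72%.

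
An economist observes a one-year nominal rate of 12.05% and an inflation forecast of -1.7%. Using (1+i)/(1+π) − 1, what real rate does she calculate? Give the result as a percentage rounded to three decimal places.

By the Fisher identity, 1 + r = (1 + i)/(1 + π).
1 + r = 1.12050 / 0.98300 = 1.139878
r = 1.139878 − 1 = 13.9878%, i.e. 13.988%.

13.988%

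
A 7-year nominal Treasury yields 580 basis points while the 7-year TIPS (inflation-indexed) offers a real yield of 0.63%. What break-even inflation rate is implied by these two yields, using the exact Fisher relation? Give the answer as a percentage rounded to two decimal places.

(1 + π) = (1 + i)/(1 + r) = 1.05800 / 1.00630 = 1.051376
Break-even inflation = 1.051376 − 1 → 5.14%.

5.14%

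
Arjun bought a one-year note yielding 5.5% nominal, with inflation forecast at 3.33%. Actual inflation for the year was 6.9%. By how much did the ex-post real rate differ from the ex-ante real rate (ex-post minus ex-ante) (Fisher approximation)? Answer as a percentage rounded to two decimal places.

-3.57%

Ex-ante: 5.5% − 3.33% = 2.170%
Ex-post: 5.5% − 6.9% = -1.400%
Difference (ex-post − ex-ante) = -3.5700% → -3.57%.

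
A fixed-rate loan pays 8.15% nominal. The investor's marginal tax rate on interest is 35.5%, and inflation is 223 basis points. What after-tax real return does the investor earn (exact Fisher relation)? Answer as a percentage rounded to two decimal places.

After-tax nominal return = 8.15% × (1 − 0.355) = 5.25675%.
1 + r = 1.0525675 / 1.02230 = 1.029607
After-tax real rate = 1.029607 − 1 → 2.96%.

2.96%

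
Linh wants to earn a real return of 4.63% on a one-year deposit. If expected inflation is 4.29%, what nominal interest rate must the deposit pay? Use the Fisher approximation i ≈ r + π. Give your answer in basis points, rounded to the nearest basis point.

892 basis points

i ≈ r + π = 4.63% + 4.29% = 892 basis points.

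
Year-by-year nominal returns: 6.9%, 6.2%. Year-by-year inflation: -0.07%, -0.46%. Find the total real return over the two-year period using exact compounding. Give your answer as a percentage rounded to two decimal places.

14.13%

Compound the nominal returns: 1.0690 × 1.0620 = 1.135278.
Compound inflation: 0.9993 × 0.9954 = 0.994703.
Deflate: 1.135278 / 0.994703 = 1.141323.
Total real return = 1.141323 − 1 → 14.13%.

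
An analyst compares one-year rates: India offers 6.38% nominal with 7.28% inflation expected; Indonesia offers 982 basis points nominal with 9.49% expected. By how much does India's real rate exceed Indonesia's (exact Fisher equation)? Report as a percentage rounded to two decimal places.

India: (1 + 0.0638)/(1 + 0.0728) − 1 = -0.8389%
Indonesia: (1 + 0.0982)/(1 + 0.0949) − 1 = 0.3014%
Differential = -0.8389% − 0.3014% = -1.1403% → -1.14%.

-1.14%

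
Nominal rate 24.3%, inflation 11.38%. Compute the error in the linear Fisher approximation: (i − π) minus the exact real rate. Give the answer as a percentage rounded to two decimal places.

Approximate: r ≈ 24.300% − 11.380% = 12.9200%
Exact: (1 + 0.2430)/(1 + 0.1138) − 1 = 11.5999%
Error = 12.9200% − 11.5999% = 1.3201% → 1.32%.

1.32%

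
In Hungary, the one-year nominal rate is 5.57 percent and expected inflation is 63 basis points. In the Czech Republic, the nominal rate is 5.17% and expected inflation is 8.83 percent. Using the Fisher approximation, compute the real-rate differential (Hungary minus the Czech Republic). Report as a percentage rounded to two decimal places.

8.60%

Hungary: 5.57% − 0.63% = 4.940%
The Czech Republic: 5.17% − 8.83% = -3.660%
Differential = 8.600% → 8.60%.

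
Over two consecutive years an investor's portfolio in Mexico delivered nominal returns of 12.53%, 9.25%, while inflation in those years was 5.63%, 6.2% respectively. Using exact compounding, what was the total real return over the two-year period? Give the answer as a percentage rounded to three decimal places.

Nominal growth factor = 1.1253 × 1.0925 = 1.229390
Price-level growth factor = 1.0563 × 1.0620 = 1.121791
Real growth factor = 1.229390 / 1.121791 = 1.095918
Total real return = 1.095918 − 1 → 9.592%.

9.592%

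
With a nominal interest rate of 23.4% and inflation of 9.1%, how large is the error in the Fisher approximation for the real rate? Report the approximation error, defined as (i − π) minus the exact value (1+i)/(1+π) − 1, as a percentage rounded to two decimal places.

Approximate: r ≈ 23.400% − 9.100% = 14.3000%
Exact: (1 + 0.2340)/(1 + 0.0910) − 1 = 13.1072%
Error = 14.3000% − 13.1072% = 1.1928% → 1.19%.

1.19%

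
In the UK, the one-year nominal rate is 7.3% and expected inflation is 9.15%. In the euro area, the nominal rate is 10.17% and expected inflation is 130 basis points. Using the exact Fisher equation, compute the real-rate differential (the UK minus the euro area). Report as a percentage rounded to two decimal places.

The UK: (1 + 0.0730)/(1 + 0.0915) − 1 = -1.6949%
The euro area: (1 + 0.1017)/(1 + 0.0130) − 1 = 8.7562%
Differential = -1.6949% − 8.7562% = -10.4511% → -10.45%.

-10.45%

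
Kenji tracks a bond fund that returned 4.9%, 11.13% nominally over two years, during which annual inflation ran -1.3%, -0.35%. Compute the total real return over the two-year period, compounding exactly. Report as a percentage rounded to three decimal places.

Compound the nominal returns: 1.0490 × 1.1113 = 1.165754.
Compound inflation: 0.9870 × 0.9965 = 0.983546.
Deflate: 1.165754 / 0.983546 = 1.185257.
Total real return = 1.185257 − 1 → 18.526%.

18.526%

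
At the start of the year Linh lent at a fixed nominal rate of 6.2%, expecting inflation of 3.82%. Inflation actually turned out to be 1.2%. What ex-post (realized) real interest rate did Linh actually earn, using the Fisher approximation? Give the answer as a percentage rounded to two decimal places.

Ex-post: 6.2% − 1.2% = 5.000%
So the realized real rate is 5.00%.

5.00%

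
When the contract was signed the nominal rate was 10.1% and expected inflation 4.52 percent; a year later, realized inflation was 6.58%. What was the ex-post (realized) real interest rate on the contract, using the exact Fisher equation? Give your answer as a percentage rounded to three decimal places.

Ex-post: (1 + 0.1010)/(1 + 0.0658) − 1 = 3.3027%
So the realized real rate is 3.303%.

3.303%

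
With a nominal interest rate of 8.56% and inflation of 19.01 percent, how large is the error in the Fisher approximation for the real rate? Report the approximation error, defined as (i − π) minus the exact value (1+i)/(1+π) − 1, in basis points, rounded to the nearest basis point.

-167 basis points

Approximate: r ≈ 8.560% − 19.010% = -10.4500%
Exact: (1 + 0.0856)/(1 + 0.1901) − 1 = -8.7808%
Error = -10.4500% − (-8.7808%) = -1.6692% → -167 basis points.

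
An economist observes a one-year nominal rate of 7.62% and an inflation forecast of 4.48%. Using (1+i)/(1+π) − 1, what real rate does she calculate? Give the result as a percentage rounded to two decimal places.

3.01%

1 + r = 1.07620 / 1.04480 = 1.030054
r = 1.030054 − 1 = 3.0054%, i.e. 3.01%.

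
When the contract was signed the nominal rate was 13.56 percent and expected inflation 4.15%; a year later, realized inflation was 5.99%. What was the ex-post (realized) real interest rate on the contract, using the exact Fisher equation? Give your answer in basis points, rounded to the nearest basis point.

714 basis points

Ex-post: (1 + 0.1356)/(1 + 0.0599) − 1 = 7.1422%
So the realized real rate is 714 basis points.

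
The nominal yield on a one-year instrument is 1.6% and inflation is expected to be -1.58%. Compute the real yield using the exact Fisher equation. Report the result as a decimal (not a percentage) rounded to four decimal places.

By the Fisher relation, 1 + r = (1 + i)/(1 + π).
1 + r = 1.01600 / 0.98420 = 1.032311
r = 1.032311 − 1 = 3.2311%, i.e. 0.0323.

0.0323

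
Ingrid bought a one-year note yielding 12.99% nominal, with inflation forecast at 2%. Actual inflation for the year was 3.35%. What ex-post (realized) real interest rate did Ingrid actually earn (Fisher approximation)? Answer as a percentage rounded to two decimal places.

9.64%

Ex-post: 12.99% − 3.35% = 9.640%
So the realized real rate is 9.64%.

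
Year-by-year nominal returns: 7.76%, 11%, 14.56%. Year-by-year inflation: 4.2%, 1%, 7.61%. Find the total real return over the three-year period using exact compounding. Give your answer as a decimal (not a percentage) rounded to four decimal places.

Compound the nominal returns: 1.0776 × 1.1100 × 1.1456 = 1.370293.
Compound inflation: 1.0420 × 1.0100 × 1.0761 = 1.132509.
Deflate: 1.370293 / 1.132509 = 1.209962.
Total real return = 1.209962 − 1 → 0.2100.

0.2100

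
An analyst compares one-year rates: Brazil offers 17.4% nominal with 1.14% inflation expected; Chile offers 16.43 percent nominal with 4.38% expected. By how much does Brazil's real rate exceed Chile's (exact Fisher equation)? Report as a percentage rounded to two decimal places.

4.53%

Brazil: (1 + 0.1740)/(1 + 0.0114) − 1 = 16.0767%
Chile: (1 + 0.1643)/(1 + 0.0438) − 1 = 11.5444%
Differential = 16.0767% − 11.5444% = 4.5324% → 4.53%.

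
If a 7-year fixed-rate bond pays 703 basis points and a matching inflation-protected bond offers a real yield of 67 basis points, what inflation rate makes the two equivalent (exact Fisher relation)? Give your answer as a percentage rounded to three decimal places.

(1 + π) = (1 + i)/(1 + r) = 1.07030 / 1.00670 = 1.063177
Break-even inflation = 1.063177 − 1 → 6.318%.

6.318%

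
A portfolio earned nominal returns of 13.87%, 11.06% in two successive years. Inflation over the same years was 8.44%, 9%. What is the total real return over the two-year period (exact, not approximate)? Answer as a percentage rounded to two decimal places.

Nominal growth factor = 1.1387 × 1.1106 = 1.264640
Price-level growth factor = 1.0844 × 1.0900 = 1.181996
Real growth factor = 1.264640 / 1.181996 = 1.069919
Total real return = 1.069919 − 1 → 6.99%.

6.99%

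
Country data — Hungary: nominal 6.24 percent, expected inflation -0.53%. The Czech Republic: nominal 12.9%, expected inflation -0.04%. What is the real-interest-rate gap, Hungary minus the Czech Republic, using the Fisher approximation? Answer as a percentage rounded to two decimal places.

Hungary: 6.24% − (-0.53%) = 6.770%
The Czech Republic: 12.9% − (-0.04%) = 12.940%
Differential = -6.170% → -6.17%.

-6.17%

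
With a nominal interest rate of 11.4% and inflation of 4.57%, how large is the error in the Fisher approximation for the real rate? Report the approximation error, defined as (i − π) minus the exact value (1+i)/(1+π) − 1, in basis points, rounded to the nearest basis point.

30 basis points

Approximate: r ≈ 11.400% − 4.570% = 6.8300%
Exact: (1 + 0.1140)/(1 + 0.0457) − 1 = 6.5315%
Error = 6.8300% − 6.5315% = 0.2985% → 30 basis points.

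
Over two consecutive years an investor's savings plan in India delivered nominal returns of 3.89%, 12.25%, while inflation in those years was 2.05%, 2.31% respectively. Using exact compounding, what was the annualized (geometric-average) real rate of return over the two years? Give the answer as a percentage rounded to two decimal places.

5.69%

Compound the nominal returns: 1.0389 × 1.1225 = 1.16616525.
Compound inflation: 1.0205 × 1.0231 = 1.04407355.
Deflate: 1.16616525 / 1.04407355 = 1.11693783.
Annualized real rate = 1.11693783^(1/2) − 1 = 5.6853% → 5.69%.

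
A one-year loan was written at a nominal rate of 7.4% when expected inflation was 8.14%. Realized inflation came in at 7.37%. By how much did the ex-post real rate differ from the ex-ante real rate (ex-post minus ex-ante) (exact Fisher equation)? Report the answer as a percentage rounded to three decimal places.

Ex-ante: (1 + 0.0740)/(1 + 0.0814) − 1 = -0.6843%
Ex-post: (1 + 0.0740)/(1 + 0.0737) − 1 = 0.0279%
Difference (ex-post − ex-ante) = 0.7122% → 0.712%.

0.712%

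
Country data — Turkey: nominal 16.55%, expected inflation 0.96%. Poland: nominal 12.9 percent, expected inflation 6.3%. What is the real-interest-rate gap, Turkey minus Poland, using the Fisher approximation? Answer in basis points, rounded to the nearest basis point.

899 basis points

Turkey: 16.55% − 0.96% = 15.590%
Poland: 12.9% − 6.3% = 6.600%
Differential = 8.990% → 899 basis points.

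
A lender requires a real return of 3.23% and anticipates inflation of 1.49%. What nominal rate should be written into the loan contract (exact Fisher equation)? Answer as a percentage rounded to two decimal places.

(1 + i) = (1 + r)(1 + π) = 1.03230 × 1.01490 = 1.04768127
i = 1.04768127 − 1, so the required nominal rate is 4.77%.

4.77%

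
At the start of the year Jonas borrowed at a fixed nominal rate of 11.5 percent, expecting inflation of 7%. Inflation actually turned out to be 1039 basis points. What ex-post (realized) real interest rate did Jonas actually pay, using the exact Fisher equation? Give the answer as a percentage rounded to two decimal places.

Ex-post: (1 + 0.1150)/(1 + 0.1039) − 1 = 1.0055%
So the realized real rate is 1.01%.

1.01%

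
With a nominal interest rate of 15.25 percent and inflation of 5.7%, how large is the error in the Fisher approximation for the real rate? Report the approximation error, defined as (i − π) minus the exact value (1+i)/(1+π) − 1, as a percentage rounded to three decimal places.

Approximate: r ≈ 15.250% − 5.700% = 9.5500%
Exact: (1 + 0.1525)/(1 + 0.0570) − 1 = 9.0350%
Error = 9.5500% − 9.0350% = 0.5150% → 0.515%.

0.515%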